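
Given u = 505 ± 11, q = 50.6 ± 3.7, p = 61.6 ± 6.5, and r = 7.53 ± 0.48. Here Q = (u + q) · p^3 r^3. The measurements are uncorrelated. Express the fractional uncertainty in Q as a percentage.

37.0%

Let w = u + q = 556. δw = √(δu² + δq²) = √(121 + 13.7) = 11.6, so δw/w = 0.0209.
Q is then a monomial in w, p, r:
δQ/Q = √((δw/w)² + (3·δp/p)² + (3·δr/r)²) = √(0.000436 + 0.100 + 0.0366) = 0.370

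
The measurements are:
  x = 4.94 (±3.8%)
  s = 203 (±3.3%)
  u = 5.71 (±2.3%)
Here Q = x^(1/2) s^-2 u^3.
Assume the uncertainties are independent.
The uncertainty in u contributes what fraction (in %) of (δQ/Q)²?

50.2%

(δQ/Q)² = (½·δx/x)² + (-2·δs/s)² + (3·δu/u)²
  x term: (0.5×0.0380)² = 0.000361
  s term: (-2×0.0330)² = 0.00436
  u term: (3×0.0230)² = 0.00476
Total = 0.00948. Share from u = 0.00476/0.00948 = 0.502.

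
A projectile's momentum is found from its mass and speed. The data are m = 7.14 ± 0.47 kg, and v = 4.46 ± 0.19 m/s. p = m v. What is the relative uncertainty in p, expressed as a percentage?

7.84%

p is a product of powers, so relative uncertainties combine in quadrature:
  (1·δm/m)² = (1×0.0658)² = 0.00433;  (1·δv/v)² = (1×0.0426)² = 0.00181
δp/p = √(0.00615) = 0.0784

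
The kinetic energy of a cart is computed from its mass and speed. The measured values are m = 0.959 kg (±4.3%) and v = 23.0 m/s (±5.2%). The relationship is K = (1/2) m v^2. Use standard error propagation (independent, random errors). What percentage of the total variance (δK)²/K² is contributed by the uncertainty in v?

(δK/K)² = (1·δm/m)² + (2·δv/v)²
  m term: (1×0.0430)² = 0.00185
  v term: (2×0.0520)² = 0.0108
Total = 0.0127. Share from v = 0.0108/0.0127 = 0.854.

85.4%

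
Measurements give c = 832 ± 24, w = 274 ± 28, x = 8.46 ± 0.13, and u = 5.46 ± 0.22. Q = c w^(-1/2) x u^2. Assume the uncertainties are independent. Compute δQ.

Products/powers → add relative errors in quadrature, weighted by exponent:
  (1·δc/c)² = (1×0.0288)² = 0.000832;  (−½·δw/w)² = (-0.5×0.102)² = 0.00261;  (1·δx/x)² = (1×0.0154)² = 0.000236;  (2·δu/u)² = (2×0.0403)² = 0.00649
δQ/Q = √(0.0102) = 0.101
Q = 12700, so δQ = 0.101 × 12700 = 1280.

1280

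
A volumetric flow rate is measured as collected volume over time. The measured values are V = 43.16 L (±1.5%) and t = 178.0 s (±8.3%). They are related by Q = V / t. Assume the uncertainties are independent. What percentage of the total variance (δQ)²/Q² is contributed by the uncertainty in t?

96.8%

(δQ/Q)² = (1·δV/V)² + (-1·δt/t)²
  V term: (1×0.0150)² = 0.000225
  t term: (-1×0.0830)² = 0.00689
Total = 0.00711. Share from t = 0.00689/0.00711 = 0.968.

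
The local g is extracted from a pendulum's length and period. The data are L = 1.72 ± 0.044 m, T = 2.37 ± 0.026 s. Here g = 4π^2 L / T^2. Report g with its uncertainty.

Each factor contributes (exponent × relative error)² to (δg/g)²:
  (1·δL/L)² = (1×0.0256)² = 0.000654;  (-2·δT/T)² = (-2×0.0110)² = 0.000481
δg/g = √(0.00114) = 0.0337
g = 12.1 m/s^2, so δg = 0.0337 × 12.1 = 0.407 m/s^2.

12.1 ± 0.407 m/s^2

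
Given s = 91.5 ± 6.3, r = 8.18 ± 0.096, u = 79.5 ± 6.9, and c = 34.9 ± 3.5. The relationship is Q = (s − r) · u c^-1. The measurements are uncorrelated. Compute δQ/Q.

Let w = s − r = 83.3. δw = √(δs² + δr²) = √(39.7 + 0.00922) = 6.30, so δw/w = 0.0756.
Q is then a monomial in w, u, c:
δQ/Q = √((δw/w)² + (1·δu/u)² + (-1·δc/c)²) = √(0.00572 + 0.00753 + 0.0101) = 0.153

0.153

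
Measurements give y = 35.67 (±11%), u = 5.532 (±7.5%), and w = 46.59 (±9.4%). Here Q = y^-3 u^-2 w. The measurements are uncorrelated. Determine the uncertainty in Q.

1.26e-05

Products/powers → add relative errors in quadrature, weighted by exponent:
  (-3·δy/y)² = (-3×0.110)² = 0.109;  (-2·δu/u)² = (-2×0.0750)² = 0.0225;  (1·δw/w)² = (1×0.0940)² = 0.00884
δQ/Q = √(0.140) = 0.374
Q = 3.354e-05, so δQ = 0.374 × 3.354e-05 = 1.26e-05.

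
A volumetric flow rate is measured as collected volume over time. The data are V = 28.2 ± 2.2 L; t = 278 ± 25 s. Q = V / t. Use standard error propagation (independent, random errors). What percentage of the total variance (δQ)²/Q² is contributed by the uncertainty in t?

57.1%

(δQ/Q)² = (1·δV/V)² + (-1·δt/t)²
  V term: (1×0.0780)² = 0.00609
  t term: (-1×0.0899)² = 0.00809
Total = 0.0142. Share from t = 0.00809/0.0142 = 0.571.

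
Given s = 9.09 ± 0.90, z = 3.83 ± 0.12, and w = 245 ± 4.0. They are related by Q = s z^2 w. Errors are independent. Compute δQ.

Since Q is a product/quotient, work with relative uncertainties:
  (1·δs/s)² = (1×0.0990)² = 0.00980;  (2·δz/z)² = (2×0.0313)² = 0.00393;  (1·δw/w)² = (1×0.0163)² = 0.000267
δQ/Q = √(0.0140) = 0.118
Q = 32700, so δQ = 0.118 × 32700 = 3860.

3860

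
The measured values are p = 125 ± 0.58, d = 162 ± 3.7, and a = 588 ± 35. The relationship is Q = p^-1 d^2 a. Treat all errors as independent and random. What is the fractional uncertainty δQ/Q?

Q is a product of powers, so relative uncertainties combine in quadrature:
  (-1·δp/p)² = (-1×0.00464)² = 2.15e-05;  (2·δd/d)² = (2×0.0228)² = 0.00209;  (1·δa/a)² = (1×0.0595)² = 0.00354
δQ/Q = √(0.00565) = 0.0752

0.0752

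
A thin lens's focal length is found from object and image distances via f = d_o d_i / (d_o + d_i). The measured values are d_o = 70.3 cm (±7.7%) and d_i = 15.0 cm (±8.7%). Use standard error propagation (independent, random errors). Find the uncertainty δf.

∂f/∂d_o = (d_i/(d_o+d_i))² = 0.0309;  ∂f/∂d_i = (d_o/(d_o+d_i))² = 0.679
δf = √((∂f/∂d_o · δd_o)² + (∂f/∂d_i · δd_i)²) = √(0.0280 + 0.786) = 0.902 cm

0.902 cm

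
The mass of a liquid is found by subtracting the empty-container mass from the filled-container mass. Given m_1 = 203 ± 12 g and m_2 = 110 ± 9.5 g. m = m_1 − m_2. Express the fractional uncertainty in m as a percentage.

16.5%

Absolute uncertainties add in quadrature for a linear combination:
  (δm_1)² = 144;  (δm_2)² = 90.2
δm = √(234) = 15.3 g
m = 93.0 g, so δm/m = 15.3/93.0 = 0.165.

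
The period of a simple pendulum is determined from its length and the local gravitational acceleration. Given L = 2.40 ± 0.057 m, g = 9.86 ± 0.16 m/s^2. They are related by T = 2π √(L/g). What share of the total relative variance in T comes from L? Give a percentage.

(δT/T)² = (½·δL/L)² + (−½·δg/g)²
  L term: (0.5×0.0238)² = 0.000141
  g term: (-0.5×0.0162)² = 6.58e-05
Total = 0.000207. Share from L = 0.000141/0.000207 = 0.682.

68.2%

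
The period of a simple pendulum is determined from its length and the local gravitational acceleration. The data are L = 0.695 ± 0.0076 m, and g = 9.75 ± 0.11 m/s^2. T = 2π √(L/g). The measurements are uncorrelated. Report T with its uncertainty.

Each factor contributes (exponent × relative error)² to (δT/T)²:
  (½·δL/L)² = (0.5×0.0109)² = 2.99e-05;  (−½·δg/g)² = (-0.5×0.0113)² = 3.18e-05
δT/T = √(6.17e-05) = 0.00786
T = 1.68 s, so δT = 0.00786 × 1.68 = 0.0132 s.

1.68 ± 0.0132 s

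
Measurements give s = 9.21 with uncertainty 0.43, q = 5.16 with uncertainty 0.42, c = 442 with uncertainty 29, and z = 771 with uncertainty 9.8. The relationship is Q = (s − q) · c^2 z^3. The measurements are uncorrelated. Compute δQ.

7.32e+13

Let u = s − q = 4.05. δu = √(δs² + δq²) = √(0.185 + 0.176) = 0.601, so δu/u = 0.148.
Q is then a monomial in u, c, z:
δQ/Q = √((δu/u)² + (2·δc/c)² + (3·δz/z)²) = √(0.0220 + 0.0172 + 0.00145) = 0.202
Q = 3.63e+14, so δQ = 0.202 × 3.63e+14 = 7.32e+13.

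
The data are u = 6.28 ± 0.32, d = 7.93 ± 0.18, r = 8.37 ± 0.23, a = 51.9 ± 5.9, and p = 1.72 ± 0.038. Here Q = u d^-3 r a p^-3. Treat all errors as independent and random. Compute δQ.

Relative error in a monomial: (δQ/Q)² = Σ (nᵢ · δxᵢ/xᵢ)².
  (1·δu/u)² = (1×0.0510)² = 0.00260;  (-3·δd/d)² = (-3×0.0227)² = 0.00464;  (1·δr/r)² = (1×0.0275)² = 0.000755;  (1·δa/a)² = (1×0.114)² = 0.0129;  (-3·δp/p)² = (-3×0.0221)² = 0.00439
δQ/Q = √(0.0253) = 0.159
Q = 1.08, so δQ = 0.159 × 1.08 = 0.171.

0.171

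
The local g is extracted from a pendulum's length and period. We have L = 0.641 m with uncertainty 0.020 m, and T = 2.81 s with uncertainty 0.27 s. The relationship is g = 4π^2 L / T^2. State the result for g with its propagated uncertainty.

3.20 ± 0.624 m/s^2

Products/powers → add relative errors in quadrature, weighted by exponent:
  (1·δL/L)² = (1×0.0312)² = 0.000974;  (-2·δT/T)² = (-2×0.0961)² = 0.0369
δg/g = √(0.0379) = 0.195
g = 3.20 m/s^2, so δg = 0.195 × 3.20 = 0.624 m/s^2.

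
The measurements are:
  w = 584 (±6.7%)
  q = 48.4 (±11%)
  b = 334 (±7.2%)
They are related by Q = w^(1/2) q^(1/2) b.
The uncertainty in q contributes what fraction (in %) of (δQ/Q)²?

(δQ/Q)² = (½·δw/w)² + (½·δq/q)² + (1·δb/b)²
  w term: (0.5×0.0670)² = 0.00112
  q term: (0.5×0.110)² = 0.00302
  b term: (1×0.0720)² = 0.00518
Total = 0.00933. Share from q = 0.00302/0.00933 = 0.324.

32.4%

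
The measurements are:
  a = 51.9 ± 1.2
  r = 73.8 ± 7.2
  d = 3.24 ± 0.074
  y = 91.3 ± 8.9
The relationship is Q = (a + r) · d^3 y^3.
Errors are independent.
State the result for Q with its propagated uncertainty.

(3.25 ± 0.995) × 10^9

Let u = a + r = 126. δu = √(δa² + δr²) = √(1.44 + 51.8) = 7.30, so δu/u = 0.0581.
Q is then a monomial in u, d, y:
δQ/Q = √((δu/u)² + (3·δd/d)² + (3·δy/y)²) = √(0.00337 + 0.00469 + 0.0855) = 0.306
Q = 3.25e+09, so δQ = 0.306 × 3.25e+09 = 9.95e+08.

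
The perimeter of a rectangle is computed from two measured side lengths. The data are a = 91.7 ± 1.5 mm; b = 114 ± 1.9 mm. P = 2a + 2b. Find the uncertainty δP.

4.84 mm

Each term contributes (cᵢ δxᵢ)² to (δP)²:
  (2·δa)² = 9.00;  (2·δb)² = 14.4
δP = √(23.4) = 4.84 mm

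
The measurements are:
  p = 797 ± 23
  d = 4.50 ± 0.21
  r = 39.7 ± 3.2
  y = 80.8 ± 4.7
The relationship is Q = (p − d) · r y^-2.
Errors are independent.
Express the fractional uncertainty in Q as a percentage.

Let u = p − d = 792. δu = √(δp² + δd²) = √(529 + 0.0441) = 23.0, so δu/u = 0.0290.
Q is then a monomial in u, r, y:
δQ/Q = √((δu/u)² + (1·δr/r)² + (-2·δy/y)²) = √(0.000842 + 0.00650 + 0.0135) = 0.144

14.4%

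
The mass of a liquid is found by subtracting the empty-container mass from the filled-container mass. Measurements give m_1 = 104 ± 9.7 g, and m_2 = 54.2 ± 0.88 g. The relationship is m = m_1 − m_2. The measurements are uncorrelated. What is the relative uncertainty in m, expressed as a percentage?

For a sum/difference, combine absolute errors in quadrature:
  (δm_1)² = 94.1;  (δm_2)² = 0.774
δm = √(94.9) = 9.74 g
m = 49.8 g, so δm/m = 9.74/49.8 = 0.196.

19.6%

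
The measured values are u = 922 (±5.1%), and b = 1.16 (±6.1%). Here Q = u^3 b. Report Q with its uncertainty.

Products/powers → add relative errors in quadrature, weighted by exponent:
  (3·δu/u)² = (3×0.0510)² = 0.0234;  (1·δb/b)² = (1×0.0610)² = 0.00372
δQ/Q = √(0.0271) = 0.165
Q = 9.09e+08, so δQ = 0.165 × 9.09e+08 = 1.5e+08.

(9.09 ± 1.50) × 10^8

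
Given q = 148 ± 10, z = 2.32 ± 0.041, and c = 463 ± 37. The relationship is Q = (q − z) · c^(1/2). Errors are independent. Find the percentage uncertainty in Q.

Let u = q − z = 146. δu = √(δq² + δz²) = √(100 + 0.00168) = 10.0, so δu/u = 0.0686.
Q is then a monomial in u, c:
δQ/Q = √((δu/u)² + (½·δc/c)²) = √(0.00471 + 0.00160) = 0.0794

7.94%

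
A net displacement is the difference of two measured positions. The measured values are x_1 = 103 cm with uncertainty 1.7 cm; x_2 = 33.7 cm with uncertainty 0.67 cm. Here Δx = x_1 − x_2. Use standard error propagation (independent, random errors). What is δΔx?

Sums and differences: (δΔx)² = Σ (cᵢ δxᵢ)².
  (δx_1)² = 2.89;  (δx_2)² = 0.449
δΔx = √(3.34) = 1.83 cm

1.83 cm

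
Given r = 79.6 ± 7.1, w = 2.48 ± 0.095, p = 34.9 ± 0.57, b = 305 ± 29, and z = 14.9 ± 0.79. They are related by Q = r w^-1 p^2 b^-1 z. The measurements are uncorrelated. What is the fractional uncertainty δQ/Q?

0.149

Relative error in a monomial: (δQ/Q)² = Σ (nᵢ · δxᵢ/xᵢ)².
  (1·δr/r)² = (1×0.0892)² = 0.00796;  (-1·δw/w)² = (-1×0.0383)² = 0.00147;  (2·δp/p)² = (2×0.0163)² = 0.00107;  (-1·δb/b)² = (-1×0.0951)² = 0.00904;  (1·δz/z)² = (1×0.0530)² = 0.00281
δQ/Q = √(0.0223) = 0.149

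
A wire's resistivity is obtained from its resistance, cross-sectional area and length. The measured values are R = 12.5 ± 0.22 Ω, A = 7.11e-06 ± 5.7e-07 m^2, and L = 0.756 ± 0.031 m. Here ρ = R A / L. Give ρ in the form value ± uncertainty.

(1.18 ± 0.108) × 10^-4 Ω·m

Each factor contributes (exponent × relative error)² to (δρ/ρ)²:
  (1·δR/R)² = (1×0.0176)² = 0.000310;  (1·δA/A)² = (1×0.0802)² = 0.00643;  (-1·δL/L)² = (-1×0.0410)² = 0.00168
δρ/ρ = √(0.00842) = 0.0918
ρ = 0.000118 Ω·m, so δρ = 0.0918 × 0.000118 = 1.08e-05 Ω·m.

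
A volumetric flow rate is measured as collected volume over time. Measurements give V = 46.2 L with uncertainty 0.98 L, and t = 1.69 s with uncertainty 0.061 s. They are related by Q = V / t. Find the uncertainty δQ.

1.14 L/s

For a monomial Q ∝ V, t^-1, fractional errors add in quadrature:
  (1·δV/V)² = (1×0.0212)² = 0.000450;  (-1·δt/t)² = (-1×0.0361)² = 0.00130
δQ/Q = √(0.00175) = 0.0419
Q = 27.3 L/s, so δQ = 0.0419 × 27.3 = 1.14 L/s.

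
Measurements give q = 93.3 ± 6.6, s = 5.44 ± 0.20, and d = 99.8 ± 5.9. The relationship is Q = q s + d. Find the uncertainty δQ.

40.9

Let p = q·s = 508. δp/p = √((1·δq/q)² + (1·δs/s)²) = √(0.00500 + 0.00135) = 0.0797, so δp = 40.5.
Q = p + d: δQ = √(δp² + δd²) = √(1640 + 34.8) = 40.9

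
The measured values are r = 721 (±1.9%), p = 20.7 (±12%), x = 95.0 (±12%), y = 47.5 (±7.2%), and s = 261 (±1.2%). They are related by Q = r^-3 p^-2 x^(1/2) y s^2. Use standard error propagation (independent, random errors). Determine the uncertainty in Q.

5.2e-05

Since Q is a product/quotient, work with relative uncertainties:
  (-3·δr/r)² = (-3×0.0190)² = 0.00325;  (-2·δp/p)² = (-2×0.120)² = 0.0576;  (½·δx/x)² = (0.5×0.120)² = 0.00360;  (1·δy/y)² = (1×0.0720)² = 0.00518;  (2·δs/s)² = (2×0.0120)² = 0.000576
δQ/Q = √(0.0702) = 0.265
Q = 0.000196, so δQ = 0.265 × 0.000196 = 5.2e-05.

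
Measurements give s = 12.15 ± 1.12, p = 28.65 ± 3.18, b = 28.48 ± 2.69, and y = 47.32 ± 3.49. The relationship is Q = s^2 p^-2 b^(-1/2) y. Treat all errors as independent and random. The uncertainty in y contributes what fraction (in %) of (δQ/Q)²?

5.98%

(δQ/Q)² = (2·δs/s)² + (-2·δp/p)² + (−½·δb/b)² + (1·δy/y)²
  s term: (2×0.0922)² = 0.0340
  p term: (-2×0.111)² = 0.0493
  b term: (-0.5×0.0945)² = 0.00223
  y term: (1×0.0738)² = 0.00544
Total = 0.0909. Share from y = 0.00544/0.0909 = 0.0598.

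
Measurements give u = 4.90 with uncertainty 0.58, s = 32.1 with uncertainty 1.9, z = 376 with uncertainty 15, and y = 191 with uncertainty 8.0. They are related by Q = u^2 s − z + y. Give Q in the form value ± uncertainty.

586 ± 189

Let p = u^2·s = 771. δp/p = √((2·δu/u)² + (1·δs/s)²) = √(0.0560 + 0.00350) = 0.244, so δp = 188.
Q = p − z + y: δQ = √(δp² + δz² + δy²) = √(35400 + 225 + 64.0) = 189
Q = 586.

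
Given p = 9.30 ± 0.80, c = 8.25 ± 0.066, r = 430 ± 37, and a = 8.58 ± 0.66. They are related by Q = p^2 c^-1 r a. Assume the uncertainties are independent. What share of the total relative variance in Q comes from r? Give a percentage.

(δQ/Q)² = (2·δp/p)² + (-1·δc/c)² + (1·δr/r)² + (1·δa/a)²
  p term: (2×0.0860)² = 0.0296
  c term: (-1×0.00800)² = 6.4e-05
  r term: (1×0.0860)² = 0.00740
  a term: (1×0.0769)² = 0.00592
Total = 0.0430. Share from r = 0.00740/0.0430 = 0.172.

17.2%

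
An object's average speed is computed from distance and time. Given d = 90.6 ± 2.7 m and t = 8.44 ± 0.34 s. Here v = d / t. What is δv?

0.538 m/s

Each factor contributes (exponent × relative error)² to (δv/v)²:
  (1·δd/d)² = (1×0.0298)² = 0.000888;  (-1·δt/t)² = (-1×0.0403)² = 0.00162
δv/v = √(0.00251) = 0.0501
v = 10.7 m/s, so δv = 0.0501 × 10.7 = 0.538 m/s.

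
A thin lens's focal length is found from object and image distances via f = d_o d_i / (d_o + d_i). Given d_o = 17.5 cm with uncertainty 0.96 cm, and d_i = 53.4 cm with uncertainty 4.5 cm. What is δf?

∂f/∂d_o = (d_i/(d_o+d_i))² = 0.567;  ∂f/∂d_i = (d_o/(d_o+d_i))² = 0.0609
δf = √((∂f/∂d_o · δd_o)² + (∂f/∂d_i · δd_i)²) = √(0.297 + 0.0752) = 0.610 cm

0.610 cm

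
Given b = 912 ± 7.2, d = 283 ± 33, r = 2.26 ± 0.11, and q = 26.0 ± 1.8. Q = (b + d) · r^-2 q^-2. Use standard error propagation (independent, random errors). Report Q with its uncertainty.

Let u = b + d = 1200. δu = √(δb² + δd²) = √(51.8 + 1090) = 33.8, so δu/u = 0.0283.
Q is then a monomial in u, r, q:
δQ/Q = √((δu/u)² + (-2·δr/r)² + (-2·δq/q)²) = √(0.000799 + 0.00948 + 0.0192) = 0.172
Q = 0.346, so δQ = 0.172 × 0.346 = 0.0594.

0.346 ± 0.0594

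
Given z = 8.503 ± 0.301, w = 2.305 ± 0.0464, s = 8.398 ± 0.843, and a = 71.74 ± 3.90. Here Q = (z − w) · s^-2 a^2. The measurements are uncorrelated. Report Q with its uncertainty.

Let u = z − w = 6.198. δu = √(δz² + δw²) = √(0.0906 + 0.00215) = 0.305, so δu/u = 0.0491.
Q is then a monomial in u, s, a:
δQ/Q = √((δu/u)² + (-2·δs/s)² + (2·δa/a)²) = √(0.00241 + 0.0403 + 0.0118) = 0.234
Q = 452.3, so δQ = 0.234 × 452.3 = 106.

452.3 ± 106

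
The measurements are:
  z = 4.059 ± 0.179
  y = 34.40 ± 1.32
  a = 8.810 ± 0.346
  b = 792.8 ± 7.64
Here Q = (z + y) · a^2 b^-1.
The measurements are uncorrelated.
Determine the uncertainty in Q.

Let u = z + y = 38.46. δu = √(δz² + δy²) = √(0.0320 + 1.74) = 1.33, so δu/u = 0.0346.
Q is then a monomial in u, a, b:
δQ/Q = √((δu/u)² + (2·δa/a)² + (-1·δb/b)²) = √(0.00120 + 0.00617 + 9.29e-05) = 0.0864
Q = 3.765, so δQ = 0.0864 × 3.765 = 0.325.

0.325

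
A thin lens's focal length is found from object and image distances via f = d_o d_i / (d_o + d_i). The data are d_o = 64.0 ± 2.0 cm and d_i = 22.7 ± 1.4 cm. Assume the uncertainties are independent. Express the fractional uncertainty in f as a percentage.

∂f/∂d_o = (d_i/(d_o+d_i))² = 0.0686;  ∂f/∂d_i = (d_o/(d_o+d_i))² = 0.545
δf = √((∂f/∂d_o · δd_o)² + (∂f/∂d_i · δd_i)²) = √(0.0188 + 0.582) = 0.775 cm
f = 16.8 cm, so δf/f = 0.775/16.8 = 0.0463.

4.63%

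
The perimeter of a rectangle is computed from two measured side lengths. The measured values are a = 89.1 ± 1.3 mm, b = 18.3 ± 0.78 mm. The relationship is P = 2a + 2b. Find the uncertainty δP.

3.03 mm

Each term contributes (cᵢ δxᵢ)² to (δP)²:
  (2·δa)² = 6.76;  (2·δb)² = 2.43
δP = √(9.19) = 3.03 mm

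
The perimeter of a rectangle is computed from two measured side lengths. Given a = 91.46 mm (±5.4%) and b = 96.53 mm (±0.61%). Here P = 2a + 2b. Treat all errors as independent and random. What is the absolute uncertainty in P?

9.95 mm

Absolute uncertainties add in quadrature for a linear combination:
  (2·δa)² = 97.6;  (2·δb)² = 1.39
δP = √(99.0) = 9.95 mm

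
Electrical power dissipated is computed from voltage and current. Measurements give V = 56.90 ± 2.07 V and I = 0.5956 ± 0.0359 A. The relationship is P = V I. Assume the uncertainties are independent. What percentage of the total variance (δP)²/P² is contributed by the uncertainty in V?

26.7%

(δP/P)² = (1·δV/V)² + (1·δI/I)²
  V term: (1×0.0364)² = 0.00132
  I term: (1×0.0603)² = 0.00363
Total = 0.00496. Share from V = 0.00132/0.00496 = 0.267.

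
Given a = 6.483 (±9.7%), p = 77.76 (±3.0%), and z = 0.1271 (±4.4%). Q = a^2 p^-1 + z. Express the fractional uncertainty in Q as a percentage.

15.9%

Let w = a^2·p^-1 = 0.5405. δw/w = √((2·δa/a)² + (-1·δp/p)²) = √(0.0376 + 0.000900) = 0.196, so δw = 0.106.
Q = w + z: δQ = √(δw² + δz²) = √(0.0113 + 3.13e-05) = 0.106
Q = 0.6676, so δQ/Q = 0.106/0.6676 = 0.159.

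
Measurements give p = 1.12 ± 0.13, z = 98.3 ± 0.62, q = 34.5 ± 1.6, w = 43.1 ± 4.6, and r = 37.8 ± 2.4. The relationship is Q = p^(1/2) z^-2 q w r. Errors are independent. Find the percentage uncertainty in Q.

14.5%

Q is a product of powers, so relative uncertainties combine in quadrature:
  (½·δp/p)² = (0.5×0.116)² = 0.00337;  (-2·δz/z)² = (-2×0.00631)² = 0.000159;  (1·δq/q)² = (1×0.0464)² = 0.00215;  (1·δw/w)² = (1×0.107)² = 0.0114;  (1·δr/r)² = (1×0.0635)² = 0.00403
δQ/Q = √(0.0211) = 0.145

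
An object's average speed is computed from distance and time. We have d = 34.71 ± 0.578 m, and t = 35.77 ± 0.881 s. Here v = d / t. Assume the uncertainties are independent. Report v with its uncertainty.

0.9704 ± 0.0288 m/s

Each factor contributes (exponent × relative error)² to (δv/v)²:
  (1·δd/d)² = (1×0.0167)² = 0.000277;  (-1·δt/t)² = (-1×0.0246)² = 0.000607
δv/v = √(0.000884) = 0.0297
v = 0.9704 m/s, so δv = 0.0297 × 0.9704 = 0.0288 m/s.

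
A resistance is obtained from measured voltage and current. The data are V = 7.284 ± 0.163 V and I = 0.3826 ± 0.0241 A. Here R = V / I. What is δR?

Since R is a product/quotient, work with relative uncertainties:
  (1·δV/V)² = (1×0.0224)² = 0.000501;  (-1·δI/I)² = (-1×0.0630)² = 0.00397
δR/R = √(0.00447) = 0.0668
R = 19.04 Ω, so δR = 0.0668 × 19.04 = 1.27 Ω.

1.27 Ω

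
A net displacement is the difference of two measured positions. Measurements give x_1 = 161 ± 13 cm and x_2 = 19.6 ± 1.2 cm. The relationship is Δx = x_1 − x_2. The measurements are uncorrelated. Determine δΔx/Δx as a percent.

Each term contributes (cᵢ δxᵢ)² to (δΔx)²:
  (δx_1)² = 169;  (δx_2)² = 1.44
δΔx = √(170) = 13.1 cm
Δx = 141 cm, so δΔx/Δx = 13.1/141 = 0.0923.

9.23%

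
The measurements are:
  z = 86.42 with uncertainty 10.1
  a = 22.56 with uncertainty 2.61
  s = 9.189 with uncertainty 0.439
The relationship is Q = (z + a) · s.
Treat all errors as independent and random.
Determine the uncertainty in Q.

Let u = z + a = 109.0. δu = √(δz² + δa²) = √(102 + 6.81) = 10.4, so δu/u = 0.0957.
Q is then a monomial in u, s:
δQ/Q = √((δu/u)² + (1·δs/s)²) = √(0.00916 + 0.00228) = 0.107
Q = 1001, so δQ = 0.107 × 1001 = 107.

107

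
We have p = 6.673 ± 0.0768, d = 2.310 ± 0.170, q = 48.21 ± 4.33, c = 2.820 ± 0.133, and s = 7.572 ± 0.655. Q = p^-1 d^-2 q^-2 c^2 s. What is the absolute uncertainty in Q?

For a monomial Q ∝ p^-1, d^-2, q^-2, c^2, s, fractional errors add in quadrature:
  (-1·δp/p)² = (-1×0.0115)² = 0.000132;  (-2·δd/d)² = (-2×0.0736)² = 0.0217;  (-2·δq/q)² = (-2×0.0898)² = 0.0323;  (2·δc/c)² = (2×0.0472)² = 0.00890;  (1·δs/s)² = (1×0.0865)² = 0.00748
δQ/Q = √(0.0704) = 0.265
Q = 0.0007276, so δQ = 0.265 × 0.0007276 = 0.000193.

0.000193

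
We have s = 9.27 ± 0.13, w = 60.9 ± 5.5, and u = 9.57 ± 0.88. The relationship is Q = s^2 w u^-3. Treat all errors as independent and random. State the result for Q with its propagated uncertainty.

5.97 ± 1.74

For a monomial Q ∝ s^2, w, u^-3, fractional errors add in quadrature:
  (2·δs/s)² = (2×0.0140)² = 0.000787;  (1·δw/w)² = (1×0.0903)² = 0.00816;  (-3·δu/u)² = (-3×0.0920)² = 0.0761
δQ/Q = √(0.0850) = 0.292
Q = 5.97, so δQ = 0.292 × 5.97 = 1.74.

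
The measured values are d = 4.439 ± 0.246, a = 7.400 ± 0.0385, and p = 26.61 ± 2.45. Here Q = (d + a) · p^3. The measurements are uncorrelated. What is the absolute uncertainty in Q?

Let u = d + a = 11.84. δu = √(δd² + δa²) = √(0.0605 + 0.00148) = 0.249, so δu/u = 0.0210.
Q is then a monomial in u, p:
δQ/Q = √((δu/u)² + (3·δp/p)²) = √(0.000442 + 0.0763) = 0.277
Q = 223100, so δQ = 0.277 × 223100 = 61800.

61800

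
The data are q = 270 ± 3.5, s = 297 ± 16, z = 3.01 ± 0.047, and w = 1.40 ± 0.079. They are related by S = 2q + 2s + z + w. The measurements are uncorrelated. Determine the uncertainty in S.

For a sum/difference, combine absolute errors in quadrature:
  (2·δq)² = 49.0;  (2·δs)² = 1020;  (δz)² = 0.00221;  (δw)² = 0.00624
δS = √(1070) = 32.8

32.8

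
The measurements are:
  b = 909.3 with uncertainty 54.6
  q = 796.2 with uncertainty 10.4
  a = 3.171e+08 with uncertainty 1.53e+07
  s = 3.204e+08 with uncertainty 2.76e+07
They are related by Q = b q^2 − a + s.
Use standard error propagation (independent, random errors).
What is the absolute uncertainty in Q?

4.92e+07

Let p = b·q^2 = 5.764e+08. δp/p = √((1·δb/b)² + (2·δq/q)²) = √(0.00361 + 0.000682) = 0.0655, so δp = 3.77e+07.
Q = p − a + s: δQ = √(δp² + δa² + δs²) = √(1.42e+15 + 2.34e+14 + 7.62e+14) = 4.92e+07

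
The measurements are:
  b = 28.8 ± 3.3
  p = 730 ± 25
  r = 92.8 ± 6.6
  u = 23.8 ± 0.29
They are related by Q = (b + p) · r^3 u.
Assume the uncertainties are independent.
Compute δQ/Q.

0.216

Let w = b + p = 759. δw = √(δb² + δp²) = √(10.9 + 625) = 25.2, so δw/w = 0.0332.
Q is then a monomial in w, r, u:
δQ/Q = √((δw/w)² + (3·δr/r)² + (1·δu/u)²) = √(0.00110 + 0.0455 + 0.000148) = 0.216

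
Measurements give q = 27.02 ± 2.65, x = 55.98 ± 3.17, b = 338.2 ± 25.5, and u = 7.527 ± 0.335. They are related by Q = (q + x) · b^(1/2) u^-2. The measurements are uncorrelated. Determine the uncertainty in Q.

Let w = q + x = 83.00. δw = √(δq² + δx²) = √(7.02 + 10.0) = 4.13, so δw/w = 0.0498.
Q is then a monomial in w, b, u:
δQ/Q = √((δw/w)² + (½·δb/b)² + (-2·δu/u)²) = √(0.00248 + 0.00142 + 0.00792) = 0.109
Q = 26.94, so δQ = 0.109 × 26.94 = 2.93.

2.93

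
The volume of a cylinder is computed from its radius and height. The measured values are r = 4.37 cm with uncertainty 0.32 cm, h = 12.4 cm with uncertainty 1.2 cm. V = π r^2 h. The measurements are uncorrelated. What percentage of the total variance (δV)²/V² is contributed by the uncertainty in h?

30.4%

(δV/V)² = (2·δr/r)² + (1·δh/h)²
  r term: (2×0.0732)² = 0.0214
  h term: (1×0.0968)² = 0.00937
Total = 0.0308. Share from h = 0.00937/0.0308 = 0.304.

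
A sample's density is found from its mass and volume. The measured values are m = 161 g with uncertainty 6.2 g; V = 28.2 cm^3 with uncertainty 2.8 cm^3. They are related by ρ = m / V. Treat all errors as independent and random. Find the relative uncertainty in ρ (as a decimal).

0.106

Products/powers → add relative errors in quadrature, weighted by exponent:
  (1·δm/m)² = (1×0.0385)² = 0.00148;  (-1·δV/V)² = (-1×0.0993)² = 0.00986
δρ/ρ = √(0.0113) = 0.106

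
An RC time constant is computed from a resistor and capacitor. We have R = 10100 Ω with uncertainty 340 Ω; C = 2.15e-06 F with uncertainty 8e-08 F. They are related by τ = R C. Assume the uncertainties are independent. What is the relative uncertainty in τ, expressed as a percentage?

5.02%

Since τ is a product/quotient, work with relative uncertainties:
  (1·δR/R)² = (1×0.0337)² = 0.00113;  (1·δC/C)² = (1×0.0372)² = 0.00138
δτ/τ = √(0.00252) = 0.0502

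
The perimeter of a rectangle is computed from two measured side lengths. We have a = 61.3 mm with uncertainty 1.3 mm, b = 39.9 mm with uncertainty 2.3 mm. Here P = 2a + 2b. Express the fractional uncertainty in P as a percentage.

2.61%

Absolute uncertainties add in quadrature for a linear combination:
  (2·δa)² = 6.76;  (2·δb)² = 21.2
δP = √(27.9) = 5.28 mm
P = 202 mm, so δP/P = 5.28/202 = 0.0261.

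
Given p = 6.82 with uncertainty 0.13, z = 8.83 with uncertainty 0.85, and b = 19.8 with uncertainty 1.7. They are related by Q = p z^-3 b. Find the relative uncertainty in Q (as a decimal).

0.302

Products/powers → add relative errors in quadrature, weighted by exponent:
  (1·δp/p)² = (1×0.0191)² = 0.000363;  (-3·δz/z)² = (-3×0.0963)² = 0.0834;  (1·δb/b)² = (1×0.0859)² = 0.00737
δQ/Q = √(0.0911) = 0.302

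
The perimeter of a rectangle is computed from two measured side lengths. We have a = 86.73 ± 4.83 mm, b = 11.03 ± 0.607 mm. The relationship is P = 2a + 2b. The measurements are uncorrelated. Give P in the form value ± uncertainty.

195.5 ± 9.74 mm

Absolute uncertainties add in quadrature for a linear combination:
  (2·δa)² = 93.3;  (2·δb)² = 1.47
δP = √(94.8) = 9.74 mm
P = 195.5 mm.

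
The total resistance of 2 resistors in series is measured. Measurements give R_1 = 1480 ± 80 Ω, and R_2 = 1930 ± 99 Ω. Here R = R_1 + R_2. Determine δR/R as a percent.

3.73%

Absolute uncertainties add in quadrature for a linear combination:
  (δR_1)² = 6400;  (δR_2)² = 9800
δR = √(16200) = 127 Ω
R = 3410 Ω, so δR/R = 127/3410 = 0.0373.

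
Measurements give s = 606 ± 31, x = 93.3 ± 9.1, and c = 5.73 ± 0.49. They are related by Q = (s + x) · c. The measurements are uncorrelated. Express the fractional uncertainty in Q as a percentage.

Let u = s + x = 699. δu = √(δs² + δx²) = √(961 + 82.8) = 32.3, so δu/u = 0.0462.
Q is then a monomial in u, c:
δQ/Q = √((δu/u)² + (1·δc/c)²) = √(0.00213 + 0.00731) = 0.0972

9.72%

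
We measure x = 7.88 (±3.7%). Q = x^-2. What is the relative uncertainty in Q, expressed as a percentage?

Q is a product of powers, so relative uncertainties combine in quadrature:
  (-2·δx/x)² = (-2×0.0370)² = 0.00548
δQ/Q = √(0.00548) = 0.0740

7.40%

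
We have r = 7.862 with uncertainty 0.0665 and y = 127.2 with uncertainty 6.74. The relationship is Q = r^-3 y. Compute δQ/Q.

0.0588

Each factor contributes (exponent × relative error)² to (δQ/Q)²:
  (-3·δr/r)² = (-3×0.00846)² = 0.000644;  (1·δy/y)² = (1×0.0530)² = 0.00281
δQ/Q = √(0.00345) = 0.0588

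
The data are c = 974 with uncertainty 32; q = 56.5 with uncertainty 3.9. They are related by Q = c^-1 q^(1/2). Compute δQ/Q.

0.0477

Each factor contributes (exponent × relative error)² to (δQ/Q)²:
  (-1·δc/c)² = (-1×0.0329)² = 0.00108;  (½·δq/q)² = (0.5×0.0690)² = 0.00119
δQ/Q = √(0.00227) = 0.0477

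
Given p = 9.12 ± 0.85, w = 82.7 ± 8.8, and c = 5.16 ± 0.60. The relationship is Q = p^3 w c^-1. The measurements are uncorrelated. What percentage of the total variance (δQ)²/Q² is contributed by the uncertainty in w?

11.0%

(δQ/Q)² = (3·δp/p)² + (1·δw/w)² + (-1·δc/c)²
  p term: (3×0.0932)² = 0.0782
  w term: (1×0.106)² = 0.0113
  c term: (-1×0.116)² = 0.0135
Total = 0.103. Share from w = 0.0113/0.103 = 0.110.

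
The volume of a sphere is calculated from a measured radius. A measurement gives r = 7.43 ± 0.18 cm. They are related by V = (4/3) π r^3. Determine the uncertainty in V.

For a monomial V ∝ r^3, fractional errors add in quadrature:
  (3·δr/r)² = (3×0.0242)² = 0.00528
δV/V = √(0.00528) = 0.0727
V = 1720 cm^3, so δV = 0.0727 × 1720 = 125 cm^3.

125 cm^3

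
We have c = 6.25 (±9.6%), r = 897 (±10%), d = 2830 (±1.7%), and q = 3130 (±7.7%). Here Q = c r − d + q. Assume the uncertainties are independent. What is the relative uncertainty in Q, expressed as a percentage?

Let p = c·r = 5610. δp/p = √((1·δc/c)² + (1·δr/r)²) = √(0.00922 + 0.0100) = 0.139, so δp = 777.
Q = p − d + q: δQ = √(δp² + δd² + δq²) = √(6.04e+05 + 2310 + 58100) = 815
Q = 5910, so δQ/Q = 815/5910 = 0.138.

13.8%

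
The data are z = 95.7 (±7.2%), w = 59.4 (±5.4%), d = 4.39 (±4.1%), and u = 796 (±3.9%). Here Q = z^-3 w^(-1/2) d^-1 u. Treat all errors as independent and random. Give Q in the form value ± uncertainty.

(2.68 ± 0.604) × 10^-5

Relative error in a monomial: (δQ/Q)² = Σ (nᵢ · δxᵢ/xᵢ)².
  (-3·δz/z)² = (-3×0.0720)² = 0.0467;  (−½·δw/w)² = (-0.5×0.0540)² = 0.000729;  (-1·δd/d)² = (-1×0.0410)² = 0.00168;  (1·δu/u)² = (1×0.0390)² = 0.00152
δQ/Q = √(0.0506) = 0.225
Q = 2.68e-05, so δQ = 0.225 × 2.68e-05 = 6.04e-06.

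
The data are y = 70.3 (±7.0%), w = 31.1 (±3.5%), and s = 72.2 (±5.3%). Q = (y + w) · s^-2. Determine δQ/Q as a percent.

11.7%

Let u = y + w = 101. δu = √(δy² + δw²) = √(24.2 + 1.18) = 5.04, so δu/u = 0.0497.
Q is then a monomial in u, s:
δQ/Q = √((δu/u)² + (-2·δs/s)²) = √(0.00247 + 0.0112) = 0.117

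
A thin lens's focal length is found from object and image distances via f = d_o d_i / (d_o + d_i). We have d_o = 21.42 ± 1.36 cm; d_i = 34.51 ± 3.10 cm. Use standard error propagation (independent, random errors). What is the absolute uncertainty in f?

0.689 cm

∂f/∂d_o = (d_i/(d_o+d_i))² = 0.381;  ∂f/∂d_i = (d_o/(d_o+d_i))² = 0.147
δf = √((∂f/∂d_o · δd_o)² + (∂f/∂d_i · δd_i)²) = √(0.268 + 0.207) = 0.689 cm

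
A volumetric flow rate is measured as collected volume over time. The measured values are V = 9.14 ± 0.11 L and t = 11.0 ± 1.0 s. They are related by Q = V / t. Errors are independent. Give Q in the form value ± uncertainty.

Each factor contributes (exponent × relative error)² to (δQ/Q)²:
  (1·δV/V)² = (1×0.0120)² = 0.000145;  (-1·δt/t)² = (-1×0.0909)² = 0.00826
δQ/Q = √(0.00841) = 0.0917
Q = 0.831 L/s, so δQ = 0.0917 × 0.831 = 0.0762 L/s.

0.831 ± 0.0762 L/s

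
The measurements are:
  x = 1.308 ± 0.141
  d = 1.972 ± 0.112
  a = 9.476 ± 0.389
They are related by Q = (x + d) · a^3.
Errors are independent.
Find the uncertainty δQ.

Let u = x + d = 3.280. δu = √(δx² + δd²) = √(0.0199 + 0.0125) = 0.180, so δu/u = 0.0549.
Q is then a monomial in u, a:
δQ/Q = √((δu/u)² + (3·δa/a)²) = √(0.00301 + 0.0152) = 0.135
Q = 2791, so δQ = 0.135 × 2791 = 376.

376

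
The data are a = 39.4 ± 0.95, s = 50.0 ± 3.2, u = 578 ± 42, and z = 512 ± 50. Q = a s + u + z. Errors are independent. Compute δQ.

Let p = a·s = 1970. δp/p = √((1·δa/a)² + (1·δs/s)²) = √(0.000581 + 0.00410) = 0.0684, so δp = 135.
Q = p + u + z: δQ = √(δp² + δu² + δz²) = √(18200 + 1760 + 2500) = 150

150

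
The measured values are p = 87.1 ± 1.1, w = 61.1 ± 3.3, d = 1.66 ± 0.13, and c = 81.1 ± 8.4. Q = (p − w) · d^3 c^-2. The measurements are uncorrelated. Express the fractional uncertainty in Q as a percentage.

Let u = p − w = 26.0. δu = √(δp² + δw²) = √(1.21 + 10.9) = 3.48, so δu/u = 0.134.
Q is then a monomial in u, d, c:
δQ/Q = √((δu/u)² + (3·δd/d)² + (-2·δc/c)²) = √(0.0179 + 0.0552 + 0.0429) = 0.341

34.1%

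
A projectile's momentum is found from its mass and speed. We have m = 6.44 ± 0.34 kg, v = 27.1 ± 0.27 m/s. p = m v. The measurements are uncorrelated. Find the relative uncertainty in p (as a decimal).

0.0537

p is a product of powers, so relative uncertainties combine in quadrature:
  (1·δm/m)² = (1×0.0528)² = 0.00279;  (1·δv/v)² = (1×0.00996)² = 9.93e-05
δp/p = √(0.00289) = 0.0537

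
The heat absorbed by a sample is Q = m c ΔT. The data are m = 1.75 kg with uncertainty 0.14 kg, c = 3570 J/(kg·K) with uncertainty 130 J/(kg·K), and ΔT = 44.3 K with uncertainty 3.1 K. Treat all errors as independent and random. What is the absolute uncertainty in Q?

31100 J

For a monomial Q ∝ m, c, ΔT, fractional errors add in quadrature:
  (1·δm/m)² = (1×0.0800)² = 0.00640;  (1·δc/c)² = (1×0.0364)² = 0.00133;  (1·δΔT/ΔT)² = (1×0.0700)² = 0.00490
δQ/Q = √(0.0126) = 0.112
Q = 2.77e+05 J, so δQ = 0.112 × 2.77e+05 = 31100 J.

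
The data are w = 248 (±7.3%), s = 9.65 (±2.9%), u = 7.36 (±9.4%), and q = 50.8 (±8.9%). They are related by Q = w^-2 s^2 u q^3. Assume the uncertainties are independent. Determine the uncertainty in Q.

Products/powers → add relative errors in quadrature, weighted by exponent:
  (-2·δw/w)² = (-2×0.0730)² = 0.0213;  (2·δs/s)² = (2×0.0290)² = 0.00336;  (1·δu/u)² = (1×0.0940)² = 0.00884;  (3·δq/q)² = (3×0.0890)² = 0.0713
δQ/Q = √(0.105) = 0.324
Q = 1460, so δQ = 0.324 × 1460 = 473.

473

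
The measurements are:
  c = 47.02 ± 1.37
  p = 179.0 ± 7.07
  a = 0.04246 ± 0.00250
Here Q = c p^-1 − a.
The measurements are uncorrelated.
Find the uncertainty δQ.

Let w = c·p^-1 = 0.2627. δw/w = √((1·δc/c)² + (-1·δp/p)²) = √(0.000849 + 0.00156) = 0.0491, so δw = 0.0129.
Q = w − a: δQ = √(δw² + δa²) = √(0.000166 + 6.25e-06) = 0.0131

0.0131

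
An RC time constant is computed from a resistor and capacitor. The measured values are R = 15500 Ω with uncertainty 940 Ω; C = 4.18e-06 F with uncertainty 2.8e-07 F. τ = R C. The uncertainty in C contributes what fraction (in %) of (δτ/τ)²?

(δτ/τ)² = (1·δR/R)² + (1·δC/C)²
  R term: (1×0.0606)² = 0.00368
  C term: (1×0.0670)² = 0.00449
Total = 0.00816. Share from C = 0.00449/0.00816 = 0.550.

55.0%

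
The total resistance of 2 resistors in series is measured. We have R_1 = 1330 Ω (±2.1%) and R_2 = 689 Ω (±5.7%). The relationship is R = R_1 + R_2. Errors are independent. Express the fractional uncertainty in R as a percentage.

2.39%

Absolute uncertainties add in quadrature for a linear combination:
  (δR_1)² = 780;  (δR_2)² = 1540
δR = √(2320) = 48.2 Ω
R = 2020 Ω, so δR/R = 48.2/2020 = 0.0239.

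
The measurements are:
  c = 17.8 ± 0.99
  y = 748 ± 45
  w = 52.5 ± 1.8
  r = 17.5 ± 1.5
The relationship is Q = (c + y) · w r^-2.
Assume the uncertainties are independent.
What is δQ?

Let u = c + y = 766. δu = √(δc² + δy²) = √(0.980 + 2020) = 45.0, so δu/u = 0.0588.
Q is then a monomial in u, w, r:
δQ/Q = √((δu/u)² + (1·δw/w)² + (-2·δr/r)²) = √(0.00345 + 0.00118 + 0.0294) = 0.184
Q = 131, so δQ = 0.184 × 131 = 24.2.

24.2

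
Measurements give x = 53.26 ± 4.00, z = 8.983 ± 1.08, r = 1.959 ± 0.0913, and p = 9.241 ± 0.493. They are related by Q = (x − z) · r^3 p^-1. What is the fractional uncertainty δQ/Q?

0.176

Let u = x − z = 44.28. δu = √(δx² + δz²) = √(16.0 + 1.17) = 4.14, so δu/u = 0.0936.
Q is then a monomial in u, r, p:
δQ/Q = √((δu/u)² + (3·δr/r)² + (-1·δp/p)²) = √(0.00876 + 0.0195 + 0.00285) = 0.176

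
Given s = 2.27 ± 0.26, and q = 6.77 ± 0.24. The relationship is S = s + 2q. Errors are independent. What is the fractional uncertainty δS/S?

0.0345

For a sum/difference, combine absolute errors in quadrature:
  (δs)² = 0.0676;  (2·δq)² = 0.230
δS = √(0.298) = 0.546
S = 15.8, so δS/S = 0.546/15.8 = 0.0345.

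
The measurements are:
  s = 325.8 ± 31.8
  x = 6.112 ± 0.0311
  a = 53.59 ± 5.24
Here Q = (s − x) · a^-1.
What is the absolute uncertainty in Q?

Let u = s − x = 319.7. δu = √(δs² + δx²) = √(1010 + 0.000967) = 31.8, so δu/u = 0.0995.
Q is then a monomial in u, a:
δQ/Q = √((δu/u)² + (-1·δa/a)²) = √(0.00989 + 0.00956) = 0.139
Q = 5.965, so δQ = 0.139 × 5.965 = 0.832.

0.832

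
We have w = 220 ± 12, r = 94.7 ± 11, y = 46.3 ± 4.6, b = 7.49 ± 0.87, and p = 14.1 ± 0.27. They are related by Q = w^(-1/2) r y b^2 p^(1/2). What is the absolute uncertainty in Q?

17400

For a monomial Q ∝ w^(-1/2), r, y, b^2, p^(1/2), fractional errors add in quadrature:
  (−½·δw/w)² = (-0.5×0.0545)² = 0.000744;  (1·δr/r)² = (1×0.116)² = 0.0135;  (1·δy/y)² = (1×0.0994)² = 0.00987;  (2·δb/b)² = (2×0.116)² = 0.0540;  (½·δp/p)² = (0.5×0.0191)² = 9.17e-05
δQ/Q = √(0.0782) = 0.280
Q = 62300, so δQ = 0.280 × 62300 = 17400.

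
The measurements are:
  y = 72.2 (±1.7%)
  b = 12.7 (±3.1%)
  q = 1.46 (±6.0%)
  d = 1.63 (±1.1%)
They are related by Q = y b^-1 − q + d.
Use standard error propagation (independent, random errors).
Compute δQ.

0.220

Let p = y·b^-1 = 5.69. δp/p = √((1·δy/y)² + (-1·δb/b)²) = √(0.000289 + 0.000961) = 0.0354, so δp = 0.201.
Q = p − q + d: δQ = √(δp² + δq² + δd²) = √(0.0404 + 0.00767 + 0.000321) = 0.220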